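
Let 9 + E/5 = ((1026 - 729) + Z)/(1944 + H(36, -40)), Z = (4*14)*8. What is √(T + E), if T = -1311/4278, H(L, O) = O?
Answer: I*√9439018477/14756 ≈ 6.5841*I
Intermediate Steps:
T = -19/62 (T = -1311*1/4278 = -19/62 ≈ -0.30645)
Z = 448 (Z = 56*8 = 448)
E = -81955/1904 (E = -45 + 5*(((1026 - 729) + 448)/(1944 - 40)) = -45 + 5*((297 + 448)/1904) = -45 + 5*(745*(1/1904)) = -45 + 5*(745/1904) = -45 + 3725/1904 = -81955/1904 ≈ -43.044)
√(T + E) = √(-19/62 - 81955/1904) = √(-2558693/59024) = I*√9439018477/14756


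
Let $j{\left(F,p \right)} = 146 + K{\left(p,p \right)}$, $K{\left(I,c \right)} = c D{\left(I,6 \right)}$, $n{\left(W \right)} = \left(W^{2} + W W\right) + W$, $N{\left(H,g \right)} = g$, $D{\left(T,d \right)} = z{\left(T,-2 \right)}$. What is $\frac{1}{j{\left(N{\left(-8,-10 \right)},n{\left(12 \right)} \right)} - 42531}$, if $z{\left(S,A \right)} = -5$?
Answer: $- \frac{1}{43885} \approx -2.2787 \cdot 10^{-5}$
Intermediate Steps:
$D{\left(T,d \right)} = -5$
$n{\left(W \right)} = W + 2 W^{2}$ ($n{\left(W \right)} = \left(W^{2} + W^{2}\right) + W = 2 W^{2} + W = W + 2 W^{2}$)
$K{\left(I,c \right)} = - 5 c$ ($K{\left(I,c \right)} = c \left(-5\right) = - 5 c$)
$j{\left(F,p \right)} = 146 - 5 p$
$\frac{1}{j{\left(N{\left(-8,-10 \right)},n{\left(12 \right)} \right)} - 42531} = \frac{1}{\left(146 - 5 \cdot 12 \left(1 + 2 \cdot 12\right)\right) - 42531} = \frac{1}{\left(146 - 5 \cdot 12 \left(1 + 24\right)\right) - 42531} = \frac{1}{\left(146 - 5 \cdot 12 \cdot 25\right) - 42531} = \frac{1}{\left(146 - 1500\right) - 42531} = \frac{1}{-1354 - 42531} = \frac{1}{-43885} = - \frac{1}{43885}$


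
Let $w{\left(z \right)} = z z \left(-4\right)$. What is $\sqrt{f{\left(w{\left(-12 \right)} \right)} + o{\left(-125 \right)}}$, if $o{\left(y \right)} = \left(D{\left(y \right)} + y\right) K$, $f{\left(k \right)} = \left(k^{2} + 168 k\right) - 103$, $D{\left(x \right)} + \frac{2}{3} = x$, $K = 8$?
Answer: $\frac{\sqrt{2096097}}{3} \approx 482.6$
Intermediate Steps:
$D{\left(x \right)} = - \frac{2}{3} + x$
$w{\left(z \right)} = - 4 z^{2}$ ($w{\left(z \right)} = z^{2} \left(-4\right) = - 4 z^{2}$)
$f{\left(k \right)} = -103 + k^{2} + 168 k$
$o{\left(y \right)} = - \frac{16}{3} + 16 y$ ($o{\left(y \right)} = \left(\left(- \frac{2}{3} + y\right) + y\right) 8 = \left(- \frac{2}{3} + 2 y\right) 8 = - \frac{16}{3} + 16 y$)
$\sqrt{f{\left(w{\left(-12 \right)} \right)} + o{\left(-125 \right)}} = \sqrt{\left(-103 + \left(- 4 \left(-12\right)^{2}\right)^{2} + 168 \left(- 4 \left(-12\right)^{2}\right)\right) + \left(- \frac{16}{3} + 16 \left(-125\right)\right)} = \sqrt{\left(-103 + \left(\left(-4\right) 144\right)^{2} + 168 \left(\left(-4\right) 144\right)\right) - \frac{6016}{3}} = \sqrt{\left(-103 + \left(-576\right)^{2} + 168 \left(-576\right)\right) - \frac{6016}{3}} = \sqrt{\left(-103 + 331776 - 96768\right) - \frac{6016}{3}} = \sqrt{234905 - \frac{6016}{3}} = \sqrt{\frac{698699}{3}} = \frac{\sqrt{2096097}}{3}$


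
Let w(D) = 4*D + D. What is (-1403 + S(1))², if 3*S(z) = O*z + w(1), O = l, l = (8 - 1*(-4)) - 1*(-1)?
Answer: 1951609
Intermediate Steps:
w(D) = 5*D
l = 13 (l = (8 + 4) + 1 = 12 + 1 = 13)
O = 13
S(z) = 5/3 + 13*z/3 (S(z) = (13*z + 5*1)/3 = (13*z + 5)/3 = (5 + 13*z)/3 = 5/3 + 13*z/3)
(-1403 + S(1))² = (-1403 + (5/3 + (13/3)*1))² = (-1403 + (5/3 + 13/3))² = (-1403 + 6)² = (-1397)² = 1951609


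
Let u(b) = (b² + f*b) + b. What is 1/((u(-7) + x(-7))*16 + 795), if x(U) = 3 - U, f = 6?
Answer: 1/955 ≈ 0.0010471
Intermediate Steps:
u(b) = b² + 7*b (u(b) = (b² + 6*b) + b = b² + 7*b)
1/((u(-7) + x(-7))*16 + 795) = 1/((-7*(7 - 7) + (3 - 1*(-7)))*16 + 795) = 1/((-7*0 + (3 + 7))*16 + 795) = 1/((0 + 10)*16 + 795) = 1/(10*16 + 795) = 1/(160 + 795) = 1/955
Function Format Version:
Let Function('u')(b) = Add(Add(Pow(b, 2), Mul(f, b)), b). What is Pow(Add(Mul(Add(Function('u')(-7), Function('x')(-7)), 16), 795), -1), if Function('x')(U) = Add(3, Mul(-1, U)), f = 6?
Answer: Rational(1, 955) ≈ 0.0010471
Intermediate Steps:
Function('u')(b) = Add(Pow(b, 2), Mul(7, b)) (Function('u')(b) = Add(Add(Pow(b, 2), Mul(6, b)), b) = Add(Pow(b, 2), Mul(7, b)))
Pow(Add(Mul(Add(Function('u')(-7), Function('x')(-7)), 16), 795), -1) = Pow(Add(Mul(Add(Mul(-7, Add(7, -7)), Add(3, Mul(-1, -7))), 16), 795), -1) = Pow(Add(Mul(Add(Mul(-7, 0), Add(3, 7)), 16), 795), -1) = Pow(Add(Mul(Add(0, 10), 16), 795), -1) = Pow(Add(Mul(10, 16), 795), -1) = Pow(Add(160, 795), -1) = Pow(955, -1) = Rational(1, 955)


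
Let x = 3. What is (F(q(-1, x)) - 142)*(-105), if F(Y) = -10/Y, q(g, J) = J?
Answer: 15260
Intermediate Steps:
(F(q(-1, x)) - 142)*(-105) = (-10/3 - 142)*(-105) = -436/3*(-105) = 15260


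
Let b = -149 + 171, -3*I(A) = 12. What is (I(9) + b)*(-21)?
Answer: -378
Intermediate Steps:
I(A) = -4 (I(A) = -⅓*12 = -4)
b = 22
(I(9) + b)*(-21) = (-4 + 22)*(-21) = 18*(-21) = -378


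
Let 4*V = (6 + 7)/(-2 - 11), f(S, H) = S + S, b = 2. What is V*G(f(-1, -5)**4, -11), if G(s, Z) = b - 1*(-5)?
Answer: -7/4 ≈ -1.7500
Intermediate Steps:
f(S, H) = 2*S
G(s, Z) = 7 (G(s, Z) = 2 - 1*(-5) = 2 + 5 = 7)
V = -1/4 (V = ((6 + 7)/(-2 - 11))/4 = (13/(-13))/4 = (13*(-1/13))/4 = (1/4)*(-1) = -1/4 ≈ -0.25000)
V*G(f(-1, -5)**4, -11) = -1/4*7 = -7/4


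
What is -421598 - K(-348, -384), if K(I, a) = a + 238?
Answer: -421452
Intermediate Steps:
K(I, a) = 238 + a
-421598 - K(-348, -384) = -421598 - (238 - 384) = -421598 - 1*(-146) = -421598 + 146 = -421452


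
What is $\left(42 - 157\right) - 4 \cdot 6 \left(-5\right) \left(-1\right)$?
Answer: $13800$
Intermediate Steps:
$\left(42 - 157\right) - 4 \cdot 6 \left(-5\right) \left(-1\right) = - 115 \left(-4\right) \left(-30\right) \left(-1\right) = - 115 \cdot 120 \left(-1\right) = \left(-115\right) \left(-120\right) = 13800$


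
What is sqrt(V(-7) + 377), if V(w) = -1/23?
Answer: 17*sqrt(690)/23 ≈ 19.415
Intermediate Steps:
V(w) = -1/23 (V(w) = -1*1/23 = -1/23)
sqrt(V(-7) + 377) = sqrt(-1/23 + 377) = sqrt(8670/23) = 17*sqrt(690)/23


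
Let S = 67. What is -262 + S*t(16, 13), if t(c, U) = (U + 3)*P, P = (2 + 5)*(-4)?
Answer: -30278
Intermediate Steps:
P = -28 (P = 7*(-4) = -28)
t(c, U) = -84 - 28*U (t(c, U) = (U + 3)*(-28) = (3 + U)*(-28) = -84 - 28*U)
-262 + S*t(16, 13) = -262 + 67*(-84 - 28*13) = -262 + 67*(-84 - 364) = -262 + 67*(-448) = -262 - 30016 = -30278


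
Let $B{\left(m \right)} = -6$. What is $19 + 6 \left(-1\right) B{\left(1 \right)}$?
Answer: $55$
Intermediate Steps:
$19 + 6 \left(-1\right) B{\left(1 \right)} = 19 + 6 \left(-1\right) \left(-6\right) = 19 - -36 = 19 + 36 = 55$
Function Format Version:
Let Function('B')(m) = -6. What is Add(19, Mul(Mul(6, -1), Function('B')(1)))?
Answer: 55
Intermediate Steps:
Add(19, Mul(Mul(6, -1), Function('B')(1))) = Add(19, Mul(Mul(6, -1), -6)) = Add(19, Mul(-6, -6)) = Add(19, 36) = 55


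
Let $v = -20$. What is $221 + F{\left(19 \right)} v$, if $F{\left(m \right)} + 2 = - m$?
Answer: $641$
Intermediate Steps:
$F{\left(m \right)} = -2 - m$
$221 + F{\left(19 \right)} v = 221 + \left(-2 - 19\right) \left(-20\right) = 221 - -420 = 221 + 420 = 641$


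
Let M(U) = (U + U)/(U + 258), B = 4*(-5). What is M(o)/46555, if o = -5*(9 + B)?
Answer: 22/2914343 ≈ 7.5489e-6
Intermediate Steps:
B = -20
o = 55 (o = -5*(9 - 20) = -5*(-11) = 55)
M(U) = 2*U/(258 + U) (M(U) = (2*U)/(258 + U) = 2*U/(258 + U))
M(o)/46555 = (2*55/(258 + 55))/46555 = (2*55/313)*(1/46555) = (2*55*(1/313))*(1/46555) = (110/313)*(1/46555) = 22/2914343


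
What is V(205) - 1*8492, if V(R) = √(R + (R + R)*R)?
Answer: -8492 + √84255 ≈ -8201.7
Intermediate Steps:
V(R) = √(R + 2*R²) (V(R) = √(R + (2*R)*R) = √(R + 2*R²))
V(205) - 1*8492 = √(205*(1 + 2*205)) - 1*8492 = √(205*(1 + 410)) - 8492 = √(205*411) - 8492 = √84255 - 8492 = -8492 + √84255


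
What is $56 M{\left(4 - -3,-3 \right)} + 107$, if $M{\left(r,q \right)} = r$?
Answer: $499$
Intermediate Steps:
$56 M{\left(4 - -3,-3 \right)} + 107 = 56 \left(4 - -3\right) + 107 = 56 \left(4 + 3\right) + 107 = 56 \cdot 7 + 107 = 392 + 107 = 499$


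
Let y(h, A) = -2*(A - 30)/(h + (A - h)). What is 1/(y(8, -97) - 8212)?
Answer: -97/796818 ≈ -0.00012173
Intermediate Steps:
y(h, A) = -2*(-30 + A)/A
1/(y(8, -97) - 8212) = 1/((-2 + 60/(-97)) - 8212) = 1/((-2 + 60*(-1/97)) - 8212) = 1/((-2 - 60/97) - 8212) = 1/(-254/97 - 8212) = 1/(-796818/97) = -97/796818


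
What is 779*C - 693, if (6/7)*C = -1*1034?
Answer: -2821280/3 ≈ -9.4043e+5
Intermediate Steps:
C = -3619/3 (C = 7*(-1*1034)/6 = (7/6)*(-1034) = -3619/3 ≈ -1206.3)
779*C - 693 = 779*(-3619/3) - 693 = -2819201/3 - 693 = -2821280/3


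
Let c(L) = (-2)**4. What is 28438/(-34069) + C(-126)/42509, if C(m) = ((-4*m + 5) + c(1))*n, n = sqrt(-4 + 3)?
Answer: -28438/34069 + 525*I/42509 ≈ -0.83472 + 0.01235*I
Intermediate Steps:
c(L) = 16
n = I (n = sqrt(-1) = I ≈ 1.0*I)
C(m) = I*(21 - 4*m) (C(m) = ((-4*m + 5) + 16)*I = ((5 - 4*m) + 16)*I = (21 - 4*m)*I = I*(21 - 4*m))
28438/(-34069) + C(-126)/42509 = 28438/(-34069) + (I*(21 - 4*(-126)))/42509 = 28438*(-1/34069) + (I*(21 + 504))*(1/42509) = -28438/34069 + (I*525)*(1/42509) = -28438/34069 + (525*I)*(1/42509) = -28438/34069 + 525*I/42509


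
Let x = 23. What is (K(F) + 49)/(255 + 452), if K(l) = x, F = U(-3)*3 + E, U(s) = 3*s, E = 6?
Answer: 72/707 ≈ 0.10184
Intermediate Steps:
F = -21 (F = (3*(-3))*3 + 6 = -9*3 + 6 = -27 + 6 = -21)
K(l) = 23
(K(F) + 49)/(255 + 452) = (23 + 49)/(255 + 452) = 72/707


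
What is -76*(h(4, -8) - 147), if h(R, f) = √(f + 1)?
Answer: 11172 - 76*I*√7 ≈ 11172.0 - 201.08*I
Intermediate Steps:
h(R, f) = √(1 + f)
-76*(h(4, -8) - 147) = -76*(√(1 - 8) - 147) = -76*(√(-7) - 147) = -76*(I*√7 - 147) = -76*(-147 + I*√7) = 11172 - 76*I*√7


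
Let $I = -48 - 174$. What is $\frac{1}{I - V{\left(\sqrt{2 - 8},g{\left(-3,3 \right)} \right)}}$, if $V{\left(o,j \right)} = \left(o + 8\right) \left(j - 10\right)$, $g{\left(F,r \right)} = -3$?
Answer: $- \frac{59}{7469} - \frac{13 i \sqrt{6}}{14938} \approx -0.0078993 - 0.0021317 i$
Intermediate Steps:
$I = -222$
$V{\left(o,j \right)} = \left(-10 + j\right) \left(8 + o\right)$ ($V{\left(o,j \right)} = \left(8 + o\right) \left(-10 + j\right) = \left(-10 + j\right) \left(8 + o\right)$)
$\frac{1}{I - V{\left(\sqrt{2 - 8},g{\left(-3,3 \right)} \right)}} = \frac{1}{-222 - \left(-80 - 10 \sqrt{2 - 8} + 8 \left(-3\right) - 3 \sqrt{2 - 8}\right)} = \frac{1}{-222 - \left(-80 - 10 \sqrt{-6} - 24 - 3 \sqrt{-6}\right)} = \frac{1}{-222 - \left(-80 - 10 i \sqrt{6} - 24 - 3 i \sqrt{6}\right)} = \frac{1}{-222 - \left(-104 - 13 i \sqrt{6}\right)} = \frac{1}{-222 + \left(104 + 13 i \sqrt{6}\right)} = \frac{1}{-118 + 13 i \sqrt{6}}$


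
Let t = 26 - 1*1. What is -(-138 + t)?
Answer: 113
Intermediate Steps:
t = 25 (t = 26 - 1 = 25)
-(-138 + t) = -(-138 + 25) = -(-113) = -1*(-113) = 113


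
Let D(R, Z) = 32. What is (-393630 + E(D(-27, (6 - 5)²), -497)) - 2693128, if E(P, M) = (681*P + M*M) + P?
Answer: -2817925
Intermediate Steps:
E(P, M) = M² + 682*P (E(P, M) = (681*P + M²) + P = (M² + 681*P) + P = M² + 682*P)
(-393630 + E(D(-27, (6 - 5)²), -497)) - 2693128 = (-393630 + ((-497)² + 682*32)) - 2693128 = (-393630 + (247009 + 21824)) - 2693128 = (-393630 + 268833) - 2693128 = -124797 - 2693128 = -2817925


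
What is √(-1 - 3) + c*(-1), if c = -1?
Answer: 1 + 2*I ≈ 1.0 + 2.0*I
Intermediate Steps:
√(-1 - 3) + c*(-1) = √(-1 - 3) - 1*(-1) = √(-4) + 1 = 2*I + 1 = 1 + 2*I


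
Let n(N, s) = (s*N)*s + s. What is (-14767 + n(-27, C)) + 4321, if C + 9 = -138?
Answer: -594036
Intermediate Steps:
C = -147 (C = -9 - 138 = -147)
n(N, s) = s + N*s² (n(N, s) = (N*s)*s + s = N*s² + s = s + N*s²)
(-14767 + n(-27, C)) + 4321 = (-14767 - 147*(1 - 27*(-147))) + 4321 = (-14767 - 147*(1 + 3969)) + 4321 = (-14767 - 147*3970) + 4321 = (-14767 - 583590) + 4321 = -598357 + 4321 = -594036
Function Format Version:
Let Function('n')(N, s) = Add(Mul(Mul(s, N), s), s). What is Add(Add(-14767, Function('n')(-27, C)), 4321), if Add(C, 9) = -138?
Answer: -594036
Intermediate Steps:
C = -147 (C = Add(-9, -138) = -147)
Function('n')(N, s) = Add(s, Mul(N, Pow(s, 2))) (Function('n')(N, s) = Add(Mul(Mul(N, s), s), s) = Add(Mul(N, Pow(s, 2)), s) = Add(s, Mul(N, Pow(s, 2))))
Add(Add(-14767, Function('n')(-27, C)), 4321) = Add(Add(-14767, Mul(-147, Add(1, Mul(-27, -147)))), 4321) = Add(Add(-14767, Mul(-147, Add(1, 3969))), 4321) = Add(Add(-14767, Mul(-147, 3970)), 4321) = Add(Add(-14767, -583590), 4321) = Add(-598357, 4321) = -594036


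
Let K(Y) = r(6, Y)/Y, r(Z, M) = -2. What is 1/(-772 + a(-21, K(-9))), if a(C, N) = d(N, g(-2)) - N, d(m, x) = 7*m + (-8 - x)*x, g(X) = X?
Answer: -3/2276 ≈ -0.0013181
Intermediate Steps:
d(m, x) = 7*m + x*(-8 - x)
K(Y) = -2/Y
a(C, N) = 12 + 6*N (a(C, N) = (-1*(-2)**2 - 8*(-2) + 7*N) - N = (-1*4 + 16 + 7*N) - N = (-4 + 16 + 7*N) - N = (12 + 7*N) - N = 12 + 6*N)
1/(-772 + a(-21, K(-9))) = 1/(-772 + (12 + 6*(-2/(-9)))) = 1/(-772 + (12 + 6*(-2*(-1/9)))) = 1/(-772 + (12 + 6*(2/9))) = 1/(-772 + (12 + 4/3)) = 1/(-772 + 40/3) = 1/(-2276/3) = -3/2276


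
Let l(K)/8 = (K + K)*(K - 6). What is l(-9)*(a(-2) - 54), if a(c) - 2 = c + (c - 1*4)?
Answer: -129600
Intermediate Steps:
l(K) = 16*K*(-6 + K) (l(K) = 8*((K + K)*(K - 6)) = 8*((2*K)*(-6 + K)) = 8*(2*K*(-6 + K)) = 16*K*(-6 + K))
a(c) = -2 + 2*c (a(c) = 2 + (c + (c - 1*4)) = 2 + (c + (c - 4)) = 2 + (c + (-4 + c)) = 2 + (-4 + 2*c) = -2 + 2*c)
l(-9)*(a(-2) - 54) = (16*(-9)*(-6 - 9))*((-2 + 2*(-2)) - 54) = (16*(-9)*(-15))*((-2 - 4) - 54) = 2160*(-6 - 54) = 2160*(-60) = -129600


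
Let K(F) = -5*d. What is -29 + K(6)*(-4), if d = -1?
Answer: -49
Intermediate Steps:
K(F) = 5 (K(F) = -5*(-1) = 5)
-29 + K(6)*(-4) = -29 + 5*(-4) = -29 - 20 = -49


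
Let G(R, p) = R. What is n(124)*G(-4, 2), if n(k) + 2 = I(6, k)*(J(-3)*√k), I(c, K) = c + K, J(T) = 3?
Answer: 8 - 3120*√31 ≈ -17363.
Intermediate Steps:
I(c, K) = K + c
n(k) = -2 + 3*√k*(6 + k) (n(k) = -2 + (k + 6)*(3*√k) = -2 + (6 + k)*(3*√k) = -2 + 3*√k*(6 + k))
n(124)*G(-4, 2) = (-2 + 3*√124*(6 + 124))*(-4) = (-2 + 3*(2*√31)*130)*(-4) = (-2 + 780*√31)*(-4) = 8 - 3120*√31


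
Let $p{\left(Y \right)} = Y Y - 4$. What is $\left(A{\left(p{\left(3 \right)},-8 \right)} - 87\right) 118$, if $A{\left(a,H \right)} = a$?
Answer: $-9676$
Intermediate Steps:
$p{\left(Y \right)} = -4 + Y^{2}$ ($p{\left(Y \right)} = Y^{2} - 4 = -4 + Y^{2}$)
$\left(A{\left(p{\left(3 \right)},-8 \right)} - 87\right) 118 = \left(\left(-4 + 3^{2}\right) - 87\right) 118 = \left(\left(-4 + 9\right) - 87\right) 118 = \left(5 - 87\right) 118 = \left(-82\right) 118 = -9676$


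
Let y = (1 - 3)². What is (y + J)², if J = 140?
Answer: 20736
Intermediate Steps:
y = 4 (y = (-2)² = 4)
(y + J)² = (4 + 140)² = 144² = 20736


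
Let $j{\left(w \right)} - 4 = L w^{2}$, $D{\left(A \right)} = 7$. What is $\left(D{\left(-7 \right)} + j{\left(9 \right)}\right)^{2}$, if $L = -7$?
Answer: $309136$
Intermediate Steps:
$j{\left(w \right)} = 4 - 7 w^{2}$
$\left(D{\left(-7 \right)} + j{\left(9 \right)}\right)^{2} = \left(7 + \left(4 - 7 \cdot 9^{2}\right)\right)^{2} = \left(7 + \left(4 - 567\right)\right)^{2} = \left(7 - 563\right)^{2} = \left(-556\right)^{2} = 309136$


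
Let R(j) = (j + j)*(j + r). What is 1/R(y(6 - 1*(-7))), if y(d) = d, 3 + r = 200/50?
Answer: 1/364 ≈ 0.0027473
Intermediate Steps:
r = 1 (r = -3 + 200/50 = -3 + 200*(1/50) = -3 + 4 = 1)
R(j) = 2*j*(1 + j) (R(j) = (j + j)*(j + 1) = (2*j)*(1 + j) = 2*j*(1 + j))
1/R(y(6 - 1*(-7))) = 1/(2*(6 - 1*(-7))*(1 + (6 - 1*(-7)))) = 1/(2*(6 + 7)*(1 + (6 + 7))) = 1/(2*13*(1 + 13)) = 1/(2*13*14) = 1/364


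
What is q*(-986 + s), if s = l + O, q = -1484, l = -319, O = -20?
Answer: 1966300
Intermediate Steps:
s = -339 (s = -319 - 20 = -339)
q*(-986 + s) = -1484*(-986 - 339) = -1484*(-1325) = 1966300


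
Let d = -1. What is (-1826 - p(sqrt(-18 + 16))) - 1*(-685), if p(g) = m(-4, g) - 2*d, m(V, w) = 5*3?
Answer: -1158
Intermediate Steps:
m(V, w) = 15
p(g) = 17 (p(g) = 15 - 2*(-1) = 15 + 2 = 17)
(-1826 - p(sqrt(-18 + 16))) - 1*(-685) = (-1826 - 1*17) - 1*(-685) = (-1826 - 17) + 685 = -1843 + 685 = -1158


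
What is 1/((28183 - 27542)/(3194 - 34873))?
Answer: -31679/641 ≈ -49.421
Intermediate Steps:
1/((28183 - 27542)/(3194 - 34873)) = 1/(641/(-31679)) = 1/(641*(-1/31679)) = 1/(-641/31679) = -31679/641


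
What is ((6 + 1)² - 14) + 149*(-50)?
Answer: -7415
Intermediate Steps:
((6 + 1)² - 14) + 149*(-50) = (7² - 14) - 7450 = (49 - 14) - 7450 = 35 - 7450 = -7415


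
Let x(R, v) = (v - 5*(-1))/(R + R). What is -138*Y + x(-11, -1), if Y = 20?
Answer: -30362/11 ≈ -2760.2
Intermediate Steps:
x(R, v) = (5 + v)/(2*R) (x(R, v) = (v + 5)/((2*R)) = (5 + v)*(1/(2*R)) = (5 + v)/(2*R))
-138*Y + x(-11, -1) = -138*20 + (1/2)*(5 - 1)/(-11) = -2760 + (1/2)*(-1/11)*4 = -2760 - 2/11 = -30362/11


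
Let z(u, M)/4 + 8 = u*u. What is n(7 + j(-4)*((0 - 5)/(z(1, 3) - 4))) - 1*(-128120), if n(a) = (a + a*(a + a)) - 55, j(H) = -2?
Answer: 16404625/128 ≈ 1.2816e+5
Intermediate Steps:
z(u, M) = -32 + 4*u² (z(u, M) = -32 + 4*(u*u) = -32 + 4*u²)
n(a) = -55 + a + 2*a² (n(a) = (a + a*(2*a)) - 55 = (a + 2*a²) - 55 = -55 + a + 2*a²)
n(7 + j(-4)*((0 - 5)/(z(1, 3) - 4))) - 1*(-128120) = (-55 + (7 - 2*(0 - 5)/((-32 + 4*1²) - 4)) + 2*(7 - 2*(0 - 5)/((-32 + 4*1²) - 4))²) - 1*(-128120) = (-55 + (7 - (-10)/((-32 + 4*1) - 4)) + 2*(7 - (-10)/((-32 + 4*1) - 4))²) + 128120 = (-55 + (7 - (-10)/((-32 + 4) - 4)) + 2*(7 - (-10)/((-32 + 4) - 4))²) + 128120 = (-55 + (7 - (-10)/(-28 - 4)) + 2*(7 - (-10)/(-28 - 4))²) + 128120 = (-55 + (7 - (-10)/(-32)) + 2*(7 - (-10)/(-32))²) + 128120 = (-55 + (7 - (-10)*(-1)/32) + 2*(7 - (-10)*(-1)/32)²) + 128120 = (-55 + (7 - 2*5/32) + 2*(7 - 2*5/32)²) + 128120 = (-55 + (7 - 5/16) + 2*(7 - 5/16)²) + 128120 = (-55 + 107/16 + 2*(107/16)²) + 128120 = (-55 + 107/16 + 2*(11449/256)) + 128120 = (-55 + 107/16 + 11449/128) + 128120 = 5265/128 + 128120 = 16404625/128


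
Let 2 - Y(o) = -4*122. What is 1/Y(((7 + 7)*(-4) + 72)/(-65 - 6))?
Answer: 1/490 ≈ 0.0020408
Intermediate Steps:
Y(o) = 490 (Y(o) = 2 - (-4)*122 = 2 - 1*(-488) = 2 + 488 = 490)
1/Y(((7 + 7)*(-4) + 72)/(-65 - 6)) = 1/490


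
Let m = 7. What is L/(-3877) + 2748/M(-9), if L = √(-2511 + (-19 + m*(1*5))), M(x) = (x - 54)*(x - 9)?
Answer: 458/189 - I*√2495/3877 ≈ 2.4233 - 0.012884*I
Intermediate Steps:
M(x) = (-54 + x)*(-9 + x)
L = I*√2495 (L = √(-2511 + (-19 + 7*(1*5))) = √(-2511 + (-19 + 7*5)) = √(-2511 + (-19 + 35)) = √(-2511 + 16) = √(-2495) = I*√2495 ≈ 49.95*I)
L/(-3877) + 2748/M(-9) = (I*√2495)/(-3877) + 2748/(486 + (-9)² - 63*(-9)) = (I*√2495)*(-1/3877) + 2748/(486 + 81 + 567) = -I*√2495/3877 + 2748/1134 = -I*√2495/3877 + 2748*(1/1134) = -I*√2495/3877 + 458/189 = 458/189 - I*√2495/3877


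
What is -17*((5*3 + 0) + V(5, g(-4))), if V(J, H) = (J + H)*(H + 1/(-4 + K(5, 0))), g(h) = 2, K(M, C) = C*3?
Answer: -1853/4 ≈ -463.25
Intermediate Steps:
K(M, C) = 3*C
V(J, H) = (-¼ + H)*(H + J) (V(J, H) = (J + H)*(H + 1/(-4 + 3*0)) = (H + J)*(H + 1/(-4 + 0)) = (H + J)*(H + 1/(-4)) = (H + J)*(H - ¼) = (H + J)*(-¼ + H) = (-¼ + H)*(H + J))
-17*((5*3 + 0) + V(5, g(-4))) = -17*((5*3 + 0) + (2² - ¼*2 - ¼*5 + 2*5)) = -17*((15 + 0) + (4 - ½ - 5/4 + 10)) = -17*(15 + 49/4) = -17*109/4 = -1853/4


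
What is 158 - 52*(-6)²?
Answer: -1714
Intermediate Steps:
158 - 52*(-6)² = 158 - 52*36 = 158 - 1872 = -1714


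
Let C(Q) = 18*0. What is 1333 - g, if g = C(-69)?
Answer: 1333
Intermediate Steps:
C(Q) = 0
g = 0
1333 - g = 1333 - 1*0 = 1333 + 0 = 1333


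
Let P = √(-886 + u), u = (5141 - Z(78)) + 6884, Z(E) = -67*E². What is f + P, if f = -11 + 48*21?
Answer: 997 + √418767 ≈ 1644.1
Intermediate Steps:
u = 419653 (u = (5141 - (-67)*78²) + 6884 = (5141 - (-67)*6084) + 6884 = (5141 - 1*(-407628)) + 6884 = (5141 + 407628) + 6884 = 412769 + 6884 = 419653)
f = 997 (f = -11 + 1008 = 997)
P = √418767 (P = √(-886 + 419653) = √418767 ≈ 647.12)
f + P = 997 + √418767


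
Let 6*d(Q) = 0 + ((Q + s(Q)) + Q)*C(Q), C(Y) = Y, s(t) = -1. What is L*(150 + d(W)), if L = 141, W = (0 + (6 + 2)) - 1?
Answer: 46577/2 ≈ 23289.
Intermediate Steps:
W = 7 (W = (0 + 8) - 1 = 8 - 1 = 7)
d(Q) = Q*(-1 + 2*Q)/6 (d(Q) = (0 + ((Q - 1) + Q)*Q)/6 = (0 + ((-1 + Q) + Q)*Q)/6 = (0 + (-1 + 2*Q)*Q)/6 = (0 + Q*(-1 + 2*Q))/6 = (Q*(-1 + 2*Q))/6 = Q*(-1 + 2*Q)/6)
L*(150 + d(W)) = 141*(150 + (1/6)*7*(-1 + 2*7)) = 141*(150 + (1/6)*7*(-1 + 14)) = 141*(150 + (1/6)*7*13) = 141*(150 + 91/6) = 141*(991/6) = 46577/2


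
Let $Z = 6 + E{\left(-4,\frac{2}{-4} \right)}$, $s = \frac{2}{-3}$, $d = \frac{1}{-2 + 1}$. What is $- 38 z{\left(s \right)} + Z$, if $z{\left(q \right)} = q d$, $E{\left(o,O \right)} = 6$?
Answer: $- \frac{40}{3} \approx -13.333$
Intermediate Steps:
$d = -1$ ($d = \frac{1}{-1} = -1$)
$s = - \frac{2}{3}$ ($s = 2 \left(- \frac{1}{3}\right) = - \frac{2}{3} \approx -0.66667$)
$Z = 12$ ($Z = 6 + 6 = 12$)
$z{\left(q \right)} = - q$ ($z{\left(q \right)} = q \left(-1\right) = - q$)
$- 38 z{\left(s \right)} + Z = - 38 \left(\left(-1\right) \left(- \frac{2}{3}\right)\right) + 12 = \left(-38\right) \frac{2}{3} + 12 = - \frac{76}{3} + 12 = - \frac{40}{3}$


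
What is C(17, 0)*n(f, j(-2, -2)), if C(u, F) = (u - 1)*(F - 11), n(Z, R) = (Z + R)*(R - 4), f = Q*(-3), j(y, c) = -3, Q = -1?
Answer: 0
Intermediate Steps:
f = 3 (f = -1*(-3) = 3)
n(Z, R) = (-4 + R)*(R + Z) (n(Z, R) = (R + Z)*(-4 + R) = (-4 + R)*(R + Z))
C(u, F) = (-1 + u)*(-11 + F)
C(17, 0)*n(f, j(-2, -2)) = (11 - 1*0 - 11*17 + 0*17)*((-3)**2 - 4*(-3) - 4*3 - 3*3) = (11 + 0 - 187 + 0)*(9 + 12 - 12 - 9) = -176*0 = 0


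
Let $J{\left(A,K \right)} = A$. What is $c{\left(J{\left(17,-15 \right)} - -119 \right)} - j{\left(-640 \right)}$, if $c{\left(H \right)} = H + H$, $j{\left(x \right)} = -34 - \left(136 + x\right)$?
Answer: $-198$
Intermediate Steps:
$j{\left(x \right)} = -170 - x$ ($j{\left(x \right)} = -34 - \left(136 + x\right) = -170 - x$)
$c{\left(H \right)} = 2 H$
$c{\left(J{\left(17,-15 \right)} - -119 \right)} - j{\left(-640 \right)} = 2 \left(17 - -119\right) - \left(-170 - -640\right) = 2 \left(17 + 119\right) - \left(-170 + 640\right) = 2 \cdot 136 - 470 = 272 - 470 = -198$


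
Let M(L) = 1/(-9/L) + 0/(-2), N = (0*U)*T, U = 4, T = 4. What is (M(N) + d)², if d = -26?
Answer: 676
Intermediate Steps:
N = 0 (N = (0*4)*4 = 0*4 = 0)
M(L) = -L/9 (M(L) = 1*(-L/9) + 0*(-½) = -L/9 + 0 = -L/9)
(M(N) + d)² = (-⅑*0 - 26)² = (0 - 26)² = (-26)² = 676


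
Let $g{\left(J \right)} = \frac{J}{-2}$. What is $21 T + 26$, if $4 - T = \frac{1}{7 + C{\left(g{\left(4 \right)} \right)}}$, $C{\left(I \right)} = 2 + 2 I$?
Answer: $\frac{529}{5} \approx 105.8$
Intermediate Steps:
$g{\left(J \right)} = - \frac{J}{2}$ ($g{\left(J \right)} = J \left(- \frac{1}{2}\right) = - \frac{J}{2}$)
$T = \frac{19}{5}$ ($T = 4 - \frac{1}{7 + \left(2 + 2 \left(\left(- \frac{1}{2}\right) 4\right)\right)} = 4 - \frac{1}{7 + \left(2 + 2 \left(-2\right)\right)} = 4 - \frac{1}{7 + \left(2 - 4\right)} = 4 - \frac{1}{7 - 2} = 4 - \frac{1}{5} = \frac{19}{5} \approx 3.8$)
$21 T + 26 = 21 \cdot \frac{19}{5} + 26 = \frac{399}{5} + 26 = \frac{529}{5}$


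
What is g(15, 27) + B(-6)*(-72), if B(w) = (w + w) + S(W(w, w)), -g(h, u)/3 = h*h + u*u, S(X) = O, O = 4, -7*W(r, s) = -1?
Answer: -2286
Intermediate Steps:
W(r, s) = ⅐ (W(r, s) = -⅐*(-1) = ⅐)
S(X) = 4
g(h, u) = -3*h² - 3*u² (g(h, u) = -3*(h*h + u*u) = -3*(h² + u²) = -3*h² - 3*u²)
B(w) = 4 + 2*w (B(w) = (w + w) + 4 = 2*w + 4 = 4 + 2*w)
g(15, 27) + B(-6)*(-72) = (-3*15² - 3*27²) + (4 + 2*(-6))*(-72) = (-3*225 - 3*729) + (4 - 12)*(-72) = (-675 - 2187) - 8*(-72) = -2862 + 576 = -2286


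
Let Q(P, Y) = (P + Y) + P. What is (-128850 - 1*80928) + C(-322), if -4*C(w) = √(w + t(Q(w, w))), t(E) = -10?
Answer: -209778 - I*√83/2 ≈ -2.0978e+5 - 4.5552*I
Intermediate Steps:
Q(P, Y) = Y + 2*P
C(w) = -√(-10 + w)/4 (C(w) = -√(w - 10)/4 = -√(-10 + w)/4)
(-128850 - 1*80928) + C(-322) = (-128850 - 1*80928) - √(-10 - 322)/4 = (-128850 - 80928) - I*√83/2 = -209778 - I*√83/2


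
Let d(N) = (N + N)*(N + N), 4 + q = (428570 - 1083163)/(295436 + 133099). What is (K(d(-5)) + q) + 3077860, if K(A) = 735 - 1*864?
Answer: 1318913085352/428535 ≈ 3.0777e+6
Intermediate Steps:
q = -2368733/428535 (q = -4 + (428570 - 1083163)/(295436 + 133099) = -4 - 654593/428535 = -2368733/428535 ≈ -5.5275)
d(N) = 4*N² (d(N) = (2*N)*(2*N) = 4*N²)
K(A) = -129 (K(A) = 735 - 864 = -129)
(K(d(-5)) + q) + 3077860 = (-129 - 2368733/428535) + 3077860 = -57649748/428535 + 3077860 = 1318913085352/428535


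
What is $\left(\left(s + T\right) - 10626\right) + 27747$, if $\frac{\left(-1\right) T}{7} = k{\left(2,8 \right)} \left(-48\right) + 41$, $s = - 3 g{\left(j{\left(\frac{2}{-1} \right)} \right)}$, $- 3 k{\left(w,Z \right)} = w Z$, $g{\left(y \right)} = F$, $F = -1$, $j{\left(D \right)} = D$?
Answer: $15045$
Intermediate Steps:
$g{\left(y \right)} = -1$
$k{\left(w,Z \right)} = - \frac{Z w}{3}$ ($k{\left(w,Z \right)} = - \frac{w Z}{3} = - \frac{Z w}{3}$)
$s = 3$ ($s = \left(-3\right) \left(-1\right) = 3$)
$T = -2079$ ($T = - 7 \left(\left(- \frac{1}{3}\right) 8 \cdot 2 \left(-48\right) + 41\right) = - 7 \left(\left(- \frac{16}{3}\right) \left(-48\right) + 41\right) = - 7 \left(256 + 41\right) = \left(-7\right) 297 = -2079$)
$\left(\left(s + T\right) - 10626\right) + 27747 = \left(\left(3 - 2079\right) - 10626\right) + 27747 = \left(-2076 - 10626\right) + 27747 = -12702 + 27747 = 15045$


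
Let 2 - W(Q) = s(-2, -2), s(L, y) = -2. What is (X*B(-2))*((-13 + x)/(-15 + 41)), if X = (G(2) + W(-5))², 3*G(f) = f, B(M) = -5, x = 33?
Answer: -9800/117 ≈ -83.761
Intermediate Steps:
G(f) = f/3
W(Q) = 4 (W(Q) = 2 - 1*(-2) = 2 + 2 = 4)
X = 196/9 (X = ((⅓)*2 + 4)² = (⅔ + 4)² = (14/3)² = 196/9 ≈ 21.778)
(X*B(-2))*((-13 + x)/(-15 + 41)) = ((196/9)*(-5))*((-13 + 33)/(-15 + 41)) = -19600/(9*26) = -980/9*10/13 = -9800/117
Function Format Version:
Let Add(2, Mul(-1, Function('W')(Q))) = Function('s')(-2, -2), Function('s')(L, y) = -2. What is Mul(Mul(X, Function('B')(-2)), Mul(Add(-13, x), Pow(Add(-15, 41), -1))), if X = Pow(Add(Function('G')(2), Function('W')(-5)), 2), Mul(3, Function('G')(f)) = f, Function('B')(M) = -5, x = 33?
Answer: Rational(-9800, 117) ≈ -83.761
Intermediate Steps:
Function('G')(f) = Mul(Rational(1, 3), f)
Function('W')(Q) = 4 (Function('W')(Q) = Add(2, Mul(-1, -2)) = Add(2, 2) = 4)
X = Rational(196, 9) (X = Pow(Add(Mul(Rational(1, 3), 2), 4), 2) = Pow(Add(Rational(2, 3), 4), 2) = Pow(Rational(14, 3), 2) = Rational(196, 9) ≈ 21.778)
Mul(Mul(X, Function('B')(-2)), Mul(Add(-13, x), Pow(Add(-15, 41), -1))) = Mul(Mul(Rational(196, 9), -5), Mul(Add(-13, 33), Pow(Add(-15, 41), -1))) = Mul(Rational(-980, 9), Mul(20, Pow(26, -1))) = Mul(Rational(-980, 9), Mul(20, Rational(1, 26))) = Mul(Rational(-980, 9), Rational(10, 13)) = Rational(-9800, 117)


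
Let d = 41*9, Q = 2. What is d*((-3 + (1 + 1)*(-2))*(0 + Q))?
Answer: -5166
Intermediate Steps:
d = 369
d*((-3 + (1 + 1)*(-2))*(0 + Q)) = 369*((-3 + (1 + 1)*(-2))*(0 + 2)) = 369*((-3 + 2*(-2))*2) = 369*((-3 - 4)*2) = 369*(-7*2) = 369*(-14) = -5166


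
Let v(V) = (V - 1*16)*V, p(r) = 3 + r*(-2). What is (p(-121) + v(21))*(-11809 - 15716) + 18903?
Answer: -9614847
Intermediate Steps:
p(r) = 3 - 2*r
v(V) = V*(-16 + V) (v(V) = (V - 16)*V = (-16 + V)*V = V*(-16 + V))
(p(-121) + v(21))*(-11809 - 15716) + 18903 = ((3 - 2*(-121)) + 21*(-16 + 21))*(-11809 - 15716) + 18903 = ((3 + 242) + 21*5)*(-27525) + 18903 = (245 + 105)*(-27525) + 18903 = 350*(-27525) + 18903 = -9633750 + 18903 = -9614847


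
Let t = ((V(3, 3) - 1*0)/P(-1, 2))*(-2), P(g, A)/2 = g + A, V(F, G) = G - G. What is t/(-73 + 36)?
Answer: 0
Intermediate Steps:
V(F, G) = 0
P(g, A) = 2*A + 2*g (P(g, A) = 2*(g + A) = 2*(A + g) = 2*A + 2*g)
t = 0 (t = ((0 - 1*0)/(2*2 + 2*(-1)))*(-2) = ((0 + 0)/(4 - 2))*(-2) = (0/2)*(-2) = ((1/2)*0)*(-2) = 0*(-2) = 0)
t/(-73 + 36) = 0/(-73 + 36) = 0/(-37) = 0*(-1/37) = 0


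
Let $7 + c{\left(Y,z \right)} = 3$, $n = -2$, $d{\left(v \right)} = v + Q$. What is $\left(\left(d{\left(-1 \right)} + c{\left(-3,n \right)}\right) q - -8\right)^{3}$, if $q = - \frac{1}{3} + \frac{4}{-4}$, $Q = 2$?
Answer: $1728$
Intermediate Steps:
$d{\left(v \right)} = 2 + v$ ($d{\left(v \right)} = v + 2 = 2 + v$)
$c{\left(Y,z \right)} = -4$ ($c{\left(Y,z \right)} = -7 + 3 = -4$)
$q = - \frac{4}{3}$ ($q = \left(-1\right) \frac{1}{3} + 4 \left(- \frac{1}{4}\right) = - \frac{1}{3} - 1 = - \frac{4}{3} \approx -1.3333$)
$\left(\left(d{\left(-1 \right)} + c{\left(-3,n \right)}\right) q - -8\right)^{3} = \left(\left(\left(2 - 1\right) - 4\right) \left(- \frac{4}{3}\right) - -8\right)^{3} = \left(\left(1 - 4\right) \left(- \frac{4}{3}\right) + 8\right)^{3} = \left(\left(-3\right) \left(- \frac{4}{3}\right) + 8\right)^{3} = \left(4 + 8\right)^{3} = 12^{3} = 1728$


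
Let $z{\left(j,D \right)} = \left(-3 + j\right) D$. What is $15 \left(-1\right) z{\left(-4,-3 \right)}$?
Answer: $-315$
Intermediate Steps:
$z{\left(j,D \right)} = D \left(-3 + j\right)$
$15 \left(-1\right) z{\left(-4,-3 \right)} = 15 \left(-1\right) \left(- 3 \left(-3 - 4\right)\right) = - 15 \left(\left(-3\right) \left(-7\right)\right) = \left(-15\right) 21 = -315$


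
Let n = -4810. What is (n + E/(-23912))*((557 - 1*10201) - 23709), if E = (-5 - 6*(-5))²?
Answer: 3836173507785/23912 ≈ 1.6043e+8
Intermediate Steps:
E = 625 (E = (-5 + 30)² = 25² = 625)
(n + E/(-23912))*((557 - 1*10201) - 23709) = (-4810 + 625/(-23912))*((557 - 1*10201) - 23709) = (-4810 + 625*(-1/23912))*((557 - 10201) - 23709) = (-4810 - 625/23912)*(-9644 - 23709) = -115017345/23912*(-33353) = 3836173507785/23912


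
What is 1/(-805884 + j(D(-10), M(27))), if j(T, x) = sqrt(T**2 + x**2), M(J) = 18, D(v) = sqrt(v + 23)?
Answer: -805884/649449021119 - sqrt(337)/649449021119 ≈ -1.2409e-6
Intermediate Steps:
D(v) = sqrt(23 + v)
1/(-805884 + j(D(-10), M(27))) = 1/(-805884 + sqrt((sqrt(23 - 10))**2 + 18**2)) = 1/(-805884 + sqrt((sqrt(13))**2 + 324)) = 1/(-805884 + sqrt(13 + 324)) = 1/(-805884 + sqrt(337))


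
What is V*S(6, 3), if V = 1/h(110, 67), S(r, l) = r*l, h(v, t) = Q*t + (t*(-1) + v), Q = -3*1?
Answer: -9/79 ≈ -0.11392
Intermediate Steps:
Q = -3
h(v, t) = v - 4*t (h(v, t) = -3*t + (t*(-1) + v) = -3*t + (-t + v) = -3*t + (v - t) = v - 4*t)
S(r, l) = l*r
V = -1/158 (V = 1/(110 - 4*67) = 1/(110 - 268) = 1/(-158) = -1/158 ≈ -0.0063291)
V*S(6, 3) = -3*6/158 = -1/158*18 = -9/79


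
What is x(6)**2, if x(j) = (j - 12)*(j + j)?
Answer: 5184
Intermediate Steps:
x(j) = 2*j*(-12 + j) (x(j) = (-12 + j)*(2*j) = 2*j*(-12 + j))
x(6)**2 = (2*6*(-12 + 6))**2 = (2*6*(-6))**2 = (-72)**2 = 5184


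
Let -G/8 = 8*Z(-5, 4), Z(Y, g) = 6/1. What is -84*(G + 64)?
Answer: 26880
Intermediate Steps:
Z(Y, g) = 6 (Z(Y, g) = 6*1 = 6)
G = -384 (G = -64*6 = -8*48 = -384)
-84*(G + 64) = -84*(-384 + 64) = -84*(-320) = 26880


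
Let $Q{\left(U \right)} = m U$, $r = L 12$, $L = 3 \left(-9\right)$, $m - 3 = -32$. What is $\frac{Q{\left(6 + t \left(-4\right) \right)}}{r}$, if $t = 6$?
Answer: $- \frac{29}{18} \approx -1.6111$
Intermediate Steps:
$m = -29$ ($m = 3 - 32 = -29$)
$L = -27$
$r = -324$ ($r = \left(-27\right) 12 = -324$)
$Q{\left(U \right)} = - 29 U$
$\frac{Q{\left(6 + t \left(-4\right) \right)}}{r} = \frac{\left(-29\right) \left(6 + 6 \left(-4\right)\right)}{-324} = - 29 \left(6 - 24\right) \left(- \frac{1}{324}\right) = \left(-29\right) \left(-18\right) \left(- \frac{1}{324}\right) = 522 \left(- \frac{1}{324}\right) = - \frac{29}{18}$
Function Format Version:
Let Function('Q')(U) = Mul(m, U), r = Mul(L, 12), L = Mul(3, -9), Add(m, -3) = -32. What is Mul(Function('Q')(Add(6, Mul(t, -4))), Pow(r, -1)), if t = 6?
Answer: Rational(-29, 18) ≈ -1.6111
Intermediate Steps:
m = -29 (m = Add(3, -32) = -29)
L = -27
r = -324 (r = Mul(-27, 12) = -324)
Function('Q')(U) = Mul(-29, U)
Mul(Function('Q')(Add(6, Mul(t, -4))), Pow(r, -1)) = Mul(Mul(-29, Add(6, Mul(6, -4))), Pow(-324, -1)) = Mul(Mul(-29, Add(6, -24)), Rational(-1, 324)) = Mul(Mul(-29, -18), Rational(-1, 324)) = Mul(522, Rational(-1, 324)) = Rational(-29, 18)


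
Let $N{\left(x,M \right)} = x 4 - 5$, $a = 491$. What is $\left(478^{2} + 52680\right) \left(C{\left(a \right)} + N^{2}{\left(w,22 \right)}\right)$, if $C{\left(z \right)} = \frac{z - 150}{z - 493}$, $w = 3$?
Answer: $-34161426$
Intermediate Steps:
$C{\left(z \right)} = \frac{-150 + z}{-493 + z}$
$N{\left(x,M \right)} = -5 + 4 x$ ($N{\left(x,M \right)} = 4 x - 5 = -5 + 4 x$)
$\left(478^{2} + 52680\right) \left(C{\left(a \right)} + N^{2}{\left(w,22 \right)}\right) = \left(478^{2} + 52680\right) \left(\frac{-150 + 491}{-493 + 491} + \left(-5 + 4 \cdot 3\right)^{2}\right) = \left(228484 + 52680\right) \left(\frac{1}{-2} \cdot 341 + \left(-5 + 12\right)^{2}\right) = 281164 \left(\left(- \frac{1}{2}\right) 341 + 7^{2}\right) = 281164 \left(- \frac{341}{2} + 49\right) = 281164 \left(- \frac{243}{2}\right) = -34161426$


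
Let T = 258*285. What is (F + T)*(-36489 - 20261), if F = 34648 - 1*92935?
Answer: -865040250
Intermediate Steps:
T = 73530
F = -58287 (F = 34648 - 92935 = -58287)
(F + T)*(-36489 - 20261) = (-58287 + 73530)*(-36489 - 20261) = 15243*(-56750) = -865040250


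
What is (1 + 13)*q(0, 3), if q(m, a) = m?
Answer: 0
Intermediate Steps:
(1 + 13)*q(0, 3) = (1 + 13)*0 = 14*0 = 0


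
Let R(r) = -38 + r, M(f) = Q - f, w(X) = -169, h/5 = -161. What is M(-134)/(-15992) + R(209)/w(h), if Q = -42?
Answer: -687545/675662 ≈ -1.0176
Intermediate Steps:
h = -805 (h = 5*(-161) = -805)
M(f) = -42 - f
M(-134)/(-15992) + R(209)/w(h) = (-42 - 1*(-134))/(-15992) + (-38 + 209)/(-169) = (-42 + 134)*(-1/15992) + 171*(-1/169) = 92*(-1/15992) - 171/169 = -23/3998 - 171/169 = -687545/675662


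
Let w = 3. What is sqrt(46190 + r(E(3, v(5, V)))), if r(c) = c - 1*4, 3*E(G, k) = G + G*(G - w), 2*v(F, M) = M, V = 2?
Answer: sqrt(46187) ≈ 214.91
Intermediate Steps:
v(F, M) = M/2
E(G, k) = G/3 + G*(-3 + G)/3 (E(G, k) = (G + G*(G - 1*3))/3 = (G + G*(G - 3))/3 = (G + G*(-3 + G))/3 = G/3 + G*(-3 + G)/3)
r(c) = -4 + c (r(c) = c - 4 = -4 + c)
sqrt(46190 + r(E(3, v(5, V)))) = sqrt(46190 + (-4 + (1/3)*3*(-2 + 3))) = sqrt(46190 + (-4 + (1/3)*3*1)) = sqrt(46190 + (-4 + 1)) = sqrt(46190 - 3) = sqrt(46187)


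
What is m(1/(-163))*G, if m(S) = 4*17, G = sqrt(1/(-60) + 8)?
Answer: 34*sqrt(7185)/15 ≈ 192.13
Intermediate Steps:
G = sqrt(7185)/30 (G = sqrt(-1/60 + 8) = sqrt(479/60) = sqrt(7185)/30 ≈ 2.8255)
m(S) = 68
m(1/(-163))*G = 68*(sqrt(7185)/30) = 34*sqrt(7185)/15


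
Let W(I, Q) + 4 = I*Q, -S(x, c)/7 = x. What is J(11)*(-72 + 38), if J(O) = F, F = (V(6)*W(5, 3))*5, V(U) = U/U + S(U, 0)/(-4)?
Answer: -21505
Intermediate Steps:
S(x, c) = -7*x
W(I, Q) = -4 + I*Q
V(U) = 1 + 7*U/4 (V(U) = U/U - 7*U/(-4) = 1 - 7*U*(-1/4) = 1 + 7*U/4)
F = 1265/2 (F = ((1 + (7/4)*6)*(-4 + 5*3))*5 = ((1 + 21/2)*(-4 + 15))*5 = ((23/2)*11)*5 = (253/2)*5 = 1265/2 ≈ 632.50)
J(O) = 1265/2
J(11)*(-72 + 38) = 1265*(-72 + 38)/2 = (1265/2)*(-34) = -21505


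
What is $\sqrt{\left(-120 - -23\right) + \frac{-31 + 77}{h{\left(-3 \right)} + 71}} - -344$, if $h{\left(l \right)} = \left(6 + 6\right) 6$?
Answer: $344 + \frac{5 i \sqrt{79079}}{143} \approx 344.0 + 9.8325 i$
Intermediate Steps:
$h{\left(l \right)} = 72$ ($h{\left(l \right)} = 12 \cdot 6 = 72$)
$\sqrt{\left(-120 - -23\right) + \frac{-31 + 77}{h{\left(-3 \right)} + 71}} - -344 = \sqrt{\left(-120 - -23\right) + \frac{-31 + 77}{72 + 71}} - -344 = \sqrt{\left(-120 + 23\right) + \frac{46}{143}} + 344 = \sqrt{-97 + 46 \cdot \frac{1}{143}} + 344 = \sqrt{-97 + \frac{46}{143}} + 344 = \sqrt{- \frac{13825}{143}} + 344 = \frac{5 i \sqrt{79079}}{143} + 344 = 344 + \frac{5 i \sqrt{79079}}{143}$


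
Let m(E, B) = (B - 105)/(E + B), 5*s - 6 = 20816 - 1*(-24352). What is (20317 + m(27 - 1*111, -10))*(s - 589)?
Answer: 80653716077/470 ≈ 1.7160e+8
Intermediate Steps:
s = 45174/5 (s = 6/5 + (20816 - 1*(-24352))/5 = 6/5 + (20816 + 24352)/5 = 6/5 + (1/5)*45168 = 6/5 + 45168/5 = 45174/5 ≈ 9034.8)
m(E, B) = (-105 + B)/(B + E)
(20317 + m(27 - 1*111, -10))*(s - 589) = (20317 + (-105 - 10)/(-10 + (27 - 1*111)))*(45174/5 - 589) = (20317 - 115/(-10 + (27 - 111)))*(42229/5) = (20317 - 115/(-10 - 84))*(42229/5) = (20317 - 115/(-94))*(42229/5) = (20317 - 1/94*(-115))*(42229/5) = (20317 + 115/94)*(42229/5) = (1909913/94)*(42229/5) = 80653716077/470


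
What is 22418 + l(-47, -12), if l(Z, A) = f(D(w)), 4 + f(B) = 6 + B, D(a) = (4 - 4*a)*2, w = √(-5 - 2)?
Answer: 22428 - 8*I*√7 ≈ 22428.0 - 21.166*I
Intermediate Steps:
w = I*√7 (w = √(-7) = I*√7 ≈ 2.6458*I)
D(a) = 8 - 8*a
f(B) = 2 + B (f(B) = -4 + (6 + B) = 2 + B)
l(Z, A) = 10 - 8*I*√7 (l(Z, A) = 2 + (8 - 8*I*√7) = 10 - 8*I*√7)
22418 + l(-47, -12) = 22418 + (10 - 8*I*√7) = 22428 - 8*I*√7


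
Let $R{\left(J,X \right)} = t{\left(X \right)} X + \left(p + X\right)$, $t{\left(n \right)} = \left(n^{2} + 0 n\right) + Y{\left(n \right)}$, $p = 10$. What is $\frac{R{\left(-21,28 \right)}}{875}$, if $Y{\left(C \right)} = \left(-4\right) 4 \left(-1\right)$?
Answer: $\frac{22438}{875} \approx 25.643$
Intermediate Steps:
$Y{\left(C \right)} = 16$ ($Y{\left(C \right)} = \left(-16\right) \left(-1\right) = 16$)
$t{\left(n \right)} = 16 + n^{2}$ ($t{\left(n \right)} = \left(n^{2} + 0 n\right) + 16 = \left(n^{2} + 0\right) + 16 = n^{2} + 16 = 16 + n^{2}$)
$R{\left(J,X \right)} = 10 + X + X \left(16 + X^{2}\right)$ ($R{\left(J,X \right)} = \left(16 + X^{2}\right) X + \left(10 + X\right) = X \left(16 + X^{2}\right) + \left(10 + X\right) = 10 + X + X \left(16 + X^{2}\right)$)
$\frac{R{\left(-21,28 \right)}}{875} = \frac{10 + 28^{3} + 17 \cdot 28}{875} = \left(10 + 21952 + 476\right) \frac{1}{875} = 22438 \cdot \frac{1}{875} = \frac{22438}{875}$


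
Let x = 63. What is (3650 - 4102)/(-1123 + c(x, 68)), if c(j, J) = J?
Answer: 452/1055 ≈ 0.42844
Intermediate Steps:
(3650 - 4102)/(-1123 + c(x, 68)) = (3650 - 4102)/(-1123 + 68) = -452/(-1055) = -452*(-1/1055) = 452/1055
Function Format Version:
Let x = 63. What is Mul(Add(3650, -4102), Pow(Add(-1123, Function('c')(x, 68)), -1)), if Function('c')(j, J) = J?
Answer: Rational(452, 1055) ≈ 0.42844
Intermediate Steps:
Mul(Add(3650, -4102), Pow(Add(-1123, Function('c')(x, 68)), -1)) = Mul(Add(3650, -4102), Pow(Add(-1123, 68), -1)) = Mul(-452, Pow(-1055, -1)) = Mul(-452, Rational(-1, 1055)) = Rational(452, 1055)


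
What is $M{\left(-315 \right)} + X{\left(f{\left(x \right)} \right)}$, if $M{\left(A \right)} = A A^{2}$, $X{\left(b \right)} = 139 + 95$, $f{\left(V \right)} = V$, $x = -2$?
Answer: $-31255641$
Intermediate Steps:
$X{\left(b \right)} = 234$
$M{\left(A \right)} = A^{3}$
$M{\left(-315 \right)} + X{\left(f{\left(x \right)} \right)} = \left(-315\right)^{3} + 234 = -31255875 + 234 = -31255641$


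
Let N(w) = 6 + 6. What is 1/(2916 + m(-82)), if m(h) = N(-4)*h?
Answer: 1/1932 ≈ 0.00051760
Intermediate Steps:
N(w) = 12
m(h) = 12*h
1/(2916 + m(-82)) = 1/(2916 + 12*(-82)) = 1/(2916 - 984) = 1/1932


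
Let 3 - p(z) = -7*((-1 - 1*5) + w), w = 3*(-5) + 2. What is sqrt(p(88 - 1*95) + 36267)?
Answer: sqrt(36137) ≈ 190.10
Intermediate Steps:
w = -13 (w = -15 + 2 = -13)
p(z) = -130 (p(z) = 3 - (-7)*((-1 - 1*5) - 13) = 3 - (-7)*((-1 - 5) - 13) = 3 - (-7)*(-6 - 13) = 3 - (-7)*(-19) = 3 - 1*133 = 3 - 133 = -130)
sqrt(p(88 - 1*95) + 36267) = sqrt(-130 + 36267) = sqrt(36137)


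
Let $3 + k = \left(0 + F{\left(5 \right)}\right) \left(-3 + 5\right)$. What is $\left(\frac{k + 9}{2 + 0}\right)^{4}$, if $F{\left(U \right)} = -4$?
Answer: $1$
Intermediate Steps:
$k = -11$ ($k = -3 + \left(0 - 4\right) \left(-3 + 5\right) = -3 - 8 = -11$)
$\left(\frac{k + 9}{2 + 0}\right)^{4} = \left(\frac{-11 + 9}{2 + 0}\right)^{4} = \left(- \frac{2}{2}\right)^{4} = \left(\left(-2\right) \frac{1}{2}\right)^{4} = \left(-1\right)^{4} = 1$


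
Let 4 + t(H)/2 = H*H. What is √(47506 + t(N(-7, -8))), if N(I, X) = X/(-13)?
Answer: √8027290/13 ≈ 217.94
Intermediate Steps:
N(I, X) = -X/13 (N(I, X) = X*(-1/13) = -X/13)
t(H) = -8 + 2*H² (t(H) = -8 + 2*(H*H) = -8 + 2*H²)
√(47506 + t(N(-7, -8))) = √(47506 + (-8 + 2*(-1/13*(-8))²)) = √(47506 + (-8 + 2*(8/13)²)) = √(47506 + (-8 + 2*(64/169))) = √(47506 + (-8 + 128/169)) = √(47506 - 1224/169) = √(8027290/169) = √8027290/13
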